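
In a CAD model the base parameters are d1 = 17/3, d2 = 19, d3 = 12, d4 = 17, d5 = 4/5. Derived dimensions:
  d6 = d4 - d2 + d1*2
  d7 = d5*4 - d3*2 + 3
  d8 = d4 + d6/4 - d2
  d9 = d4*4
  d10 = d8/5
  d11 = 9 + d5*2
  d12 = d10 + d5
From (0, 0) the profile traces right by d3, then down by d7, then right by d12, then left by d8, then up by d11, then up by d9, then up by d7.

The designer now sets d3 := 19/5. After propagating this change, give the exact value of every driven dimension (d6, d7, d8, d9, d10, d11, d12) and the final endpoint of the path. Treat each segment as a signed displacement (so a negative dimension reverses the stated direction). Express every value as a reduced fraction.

d6 = 28/3
d7 = -7/5
d8 = 1/3
d9 = 68
d10 = 1/15
d11 = 53/5
d12 = 13/15
endpoint = (13/3, 393/5)

Apply edit: d3 := 19/5
  d6 = d4 - d2 + d1*2 = 28/3
  d7 = d5*4 - d3*2 + 3 = -7/5
  d8 = d4 + d6/4 - d2 = 1/3
  d9 = d4*4 = 68
  d10 = d8/5 = 1/15
  d11 = 9 + d5*2 = 53/5
  d12 = d10 + d5 = 13/15
Walk from origin (0, 0):
  seg 1: right by d3 = 19/5 → (19/5, 0)
  seg 2: down by d7 = -7/5 → (19/5, 7/5)
  seg 3: right by d12 = 13/15 → (14/3, 7/5)
  seg 4: left by d8 = 1/3 → (13/3, 7/5)
  seg 5: up by d11 = 53/5 → (13/3, 12)
  seg 6: up by d9 = 68 → (13/3, 80)
  seg 7: up by d7 = -7/5 → (13/3, 393/5)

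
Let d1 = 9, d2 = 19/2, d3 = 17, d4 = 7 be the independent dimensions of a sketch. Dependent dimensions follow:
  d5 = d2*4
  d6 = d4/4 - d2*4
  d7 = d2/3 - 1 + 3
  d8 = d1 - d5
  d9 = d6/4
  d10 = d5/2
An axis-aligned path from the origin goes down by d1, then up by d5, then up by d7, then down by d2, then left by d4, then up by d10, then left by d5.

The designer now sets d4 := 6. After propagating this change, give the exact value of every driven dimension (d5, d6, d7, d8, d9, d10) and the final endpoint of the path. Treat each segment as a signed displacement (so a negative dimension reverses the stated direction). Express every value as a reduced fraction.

Apply edit: d4 := 6
  d5 = d2*4 = 38
  d6 = d4/4 - d2*4 = -73/2
  d7 = d2/3 - 1 + 3 = 31/6
  d8 = d1 - d5 = -29
  d9 = d6/4 = -73/8
  d10 = d5/2 = 19
Walk from origin (0, 0):
  seg 1: down by d1 = 9 → (0, -9)
  seg 2: up by d5 = 38 → (0, 29)
  seg 3: up by d7 = 31/6 → (0, 205/6)
  seg 4: down by d2 = 19/2 → (0, 74/3)
  seg 5: left by d4 = 6 → (-6, 74/3)
  seg 6: up by d10 = 19 → (-6, 131/3)
  seg 7: left by d5 = 38 → (-44, 131/3)

d5 = 38
d6 = -73/2
d7 = 31/6
d8 = -29
d9 = -73/8
d10 = 19
endpoint = (-44, 131/3)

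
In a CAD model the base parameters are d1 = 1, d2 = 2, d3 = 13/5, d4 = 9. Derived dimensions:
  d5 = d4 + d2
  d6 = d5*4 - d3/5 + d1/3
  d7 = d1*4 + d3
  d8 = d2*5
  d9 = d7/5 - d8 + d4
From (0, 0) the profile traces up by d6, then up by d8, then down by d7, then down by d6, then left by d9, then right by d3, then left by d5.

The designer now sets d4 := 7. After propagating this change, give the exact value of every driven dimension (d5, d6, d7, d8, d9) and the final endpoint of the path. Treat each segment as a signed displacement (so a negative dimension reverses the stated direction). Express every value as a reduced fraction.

Apply edit: d4 := 7
  d5 = d4 + d2 = 9
  d6 = d5*4 - d3/5 + d1/3 = 2686/75
  d7 = d1*4 + d3 = 33/5
  d8 = d2*5 = 10
  d9 = d7/5 - d8 + d4 = -42/25
Walk from origin (0, 0):
  seg 1: up by d6 = 2686/75 → (0, 2686/75)
  seg 2: up by d8 = 10 → (0, 3436/75)
  seg 3: down by d7 = 33/5 → (0, 2941/75)
  seg 4: down by d6 = 2686/75 → (0, 17/5)
  seg 5: left by d9 = -42/25 → (42/25, 17/5)
  seg 6: right by d3 = 13/5 → (107/25, 17/5)
  seg 7: left by d5 = 9 → (-118/25, 17/5)

d5 = 9
d6 = 2686/75
d7 = 33/5
d8 = 10
d9 = -42/25
endpoint = (-118/25, 17/5)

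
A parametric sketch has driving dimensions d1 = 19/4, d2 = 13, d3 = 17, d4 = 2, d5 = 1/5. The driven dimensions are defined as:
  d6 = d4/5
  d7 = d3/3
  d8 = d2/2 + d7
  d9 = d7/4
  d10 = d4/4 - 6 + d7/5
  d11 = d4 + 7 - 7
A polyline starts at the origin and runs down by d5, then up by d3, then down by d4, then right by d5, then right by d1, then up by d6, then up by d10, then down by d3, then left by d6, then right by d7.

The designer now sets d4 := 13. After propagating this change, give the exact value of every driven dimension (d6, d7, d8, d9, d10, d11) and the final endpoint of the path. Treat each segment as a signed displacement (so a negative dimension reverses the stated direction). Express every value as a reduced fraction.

Apply edit: d4 := 13
  d6 = d4/5 = 13/5
  d7 = d3/3 = 17/3
  d8 = d2/2 + d7 = 73/6
  d9 = d7/4 = 17/12
  d10 = d4/4 - 6 + d7/5 = -97/60
  d11 = d4 + 7 - 7 = 13
Walk from origin (0, 0):
  seg 1: down by d5 = 1/5 → (0, -1/5)
  seg 2: up by d3 = 17 → (0, 84/5)
  seg 3: down by d4 = 13 → (0, 19/5)
  seg 4: right by d5 = 1/5 → (1/5, 19/5)
  seg 5: right by d1 = 19/4 → (99/20, 19/5)
  seg 6: up by d6 = 13/5 → (99/20, 32/5)
  seg 7: up by d10 = -97/60 → (99/20, 287/60)
  seg 8: down by d3 = 17 → (99/20, -733/60)
  seg 9: left by d6 = 13/5 → (47/20, -733/60)
  seg 10: right by d7 = 17/3 → (481/60, -733/60)

d6 = 13/5
d7 = 17/3
d8 = 73/6
d9 = 17/12
d10 = -97/60
d11 = 13
endpoint = (481/60, -733/60)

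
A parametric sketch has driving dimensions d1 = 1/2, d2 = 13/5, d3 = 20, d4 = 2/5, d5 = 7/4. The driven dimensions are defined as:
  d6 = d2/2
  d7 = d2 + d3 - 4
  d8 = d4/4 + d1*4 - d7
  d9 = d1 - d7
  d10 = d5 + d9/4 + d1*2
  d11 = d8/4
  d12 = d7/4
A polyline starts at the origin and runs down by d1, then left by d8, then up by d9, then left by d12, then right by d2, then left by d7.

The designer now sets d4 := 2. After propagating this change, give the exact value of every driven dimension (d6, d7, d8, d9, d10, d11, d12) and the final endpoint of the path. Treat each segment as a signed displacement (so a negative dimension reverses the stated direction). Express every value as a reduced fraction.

Apply edit: d4 := 2
  d6 = d2/2 = 13/10
  d7 = d2 + d3 - 4 = 93/5
  d8 = d4/4 + d1*4 - d7 = -161/10
  d9 = d1 - d7 = -181/10
  d10 = d5 + d9/4 + d1*2 = -71/40
  d11 = d8/4 = -161/40
  d12 = d7/4 = 93/20
Walk from origin (0, 0):
  seg 1: down by d1 = 1/2 → (0, -1/2)
  seg 2: left by d8 = -161/10 → (161/10, -1/2)
  seg 3: up by d9 = -181/10 → (161/10, -93/5)
  seg 4: left by d12 = 93/20 → (229/20, -93/5)
  seg 5: right by d2 = 13/5 → (281/20, -93/5)
  seg 6: left by d7 = 93/5 → (-91/20, -93/5)

d6 = 13/10
d7 = 93/5
d8 = -161/10
d9 = -181/10
d10 = -71/40
d11 = -161/40
d12 = 93/20
endpoint = (-91/20, -93/5)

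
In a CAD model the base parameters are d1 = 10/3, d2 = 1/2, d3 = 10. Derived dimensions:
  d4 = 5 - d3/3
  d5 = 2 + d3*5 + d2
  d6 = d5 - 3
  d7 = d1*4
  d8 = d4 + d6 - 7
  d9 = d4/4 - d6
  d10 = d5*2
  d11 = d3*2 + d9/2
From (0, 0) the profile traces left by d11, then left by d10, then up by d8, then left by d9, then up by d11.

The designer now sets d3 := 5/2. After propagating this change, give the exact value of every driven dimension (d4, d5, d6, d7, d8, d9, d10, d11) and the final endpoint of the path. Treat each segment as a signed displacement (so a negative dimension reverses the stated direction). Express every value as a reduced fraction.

d4 = 25/6
d5 = 15
d6 = 12
d7 = 40/3
d8 = 55/6
d9 = -263/24
d10 = 30
d11 = -23/48
endpoint = (-297/16, 139/16)

Apply edit: d3 := 5/2
  d4 = 5 - d3/3 = 25/6
  d5 = 2 + d3*5 + d2 = 15
  d6 = d5 - 3 = 12
  d7 = d1*4 = 40/3
  d8 = d4 + d6 - 7 = 55/6
  d9 = d4/4 - d6 = -263/24
  d10 = d5*2 = 30
  d11 = d3*2 + d9/2 = -23/48
Walk from origin (0, 0):
  seg 1: left by d11 = -23/48 → (23/48, 0)
  seg 2: left by d10 = 30 → (-1417/48, 0)
  seg 3: up by d8 = 55/6 → (-1417/48, 55/6)
  seg 4: left by d9 = -263/24 → (-297/16, 55/6)
  seg 5: up by d11 = -23/48 → (-297/16, 139/16)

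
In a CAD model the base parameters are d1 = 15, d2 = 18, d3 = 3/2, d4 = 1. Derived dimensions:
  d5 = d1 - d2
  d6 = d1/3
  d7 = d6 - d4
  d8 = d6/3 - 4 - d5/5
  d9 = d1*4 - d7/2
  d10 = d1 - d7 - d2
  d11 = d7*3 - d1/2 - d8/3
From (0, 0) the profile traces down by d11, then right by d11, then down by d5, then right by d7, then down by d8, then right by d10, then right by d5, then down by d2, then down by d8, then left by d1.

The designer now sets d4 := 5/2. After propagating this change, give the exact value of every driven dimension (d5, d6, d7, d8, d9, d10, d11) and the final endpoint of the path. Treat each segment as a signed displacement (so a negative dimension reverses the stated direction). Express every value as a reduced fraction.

d5 = -3
d6 = 5
d7 = 5/2
d8 = -26/15
d9 = 235/4
d10 = -11/2
d11 = 26/45
endpoint = (-919/45, -109/9)

Apply edit: d4 := 5/2
  d5 = d1 - d2 = -3
  d6 = d1/3 = 5
  d7 = d6 - d4 = 5/2
  d8 = d6/3 - 4 - d5/5 = -26/15
  d9 = d1*4 - d7/2 = 235/4
  d10 = d1 - d7 - d2 = -11/2
  d11 = d7*3 - d1/2 - d8/3 = 26/45
Walk from origin (0, 0):
  seg 1: down by d11 = 26/45 → (0, -26/45)
  seg 2: right by d11 = 26/45 → (26/45, -26/45)
  seg 3: down by d5 = -3 → (26/45, 109/45)
  seg 4: right by d7 = 5/2 → (277/90, 109/45)
  seg 5: down by d8 = -26/15 → (277/90, 187/45)
  seg 6: right by d10 = -11/2 → (-109/45, 187/45)
  seg 7: right by d5 = -3 → (-244/45, 187/45)
  seg 8: down by d2 = 18 → (-244/45, -623/45)
  seg 9: down by d8 = -26/15 → (-244/45, -109/9)
  seg 10: left by d1 = 15 → (-919/45, -109/9)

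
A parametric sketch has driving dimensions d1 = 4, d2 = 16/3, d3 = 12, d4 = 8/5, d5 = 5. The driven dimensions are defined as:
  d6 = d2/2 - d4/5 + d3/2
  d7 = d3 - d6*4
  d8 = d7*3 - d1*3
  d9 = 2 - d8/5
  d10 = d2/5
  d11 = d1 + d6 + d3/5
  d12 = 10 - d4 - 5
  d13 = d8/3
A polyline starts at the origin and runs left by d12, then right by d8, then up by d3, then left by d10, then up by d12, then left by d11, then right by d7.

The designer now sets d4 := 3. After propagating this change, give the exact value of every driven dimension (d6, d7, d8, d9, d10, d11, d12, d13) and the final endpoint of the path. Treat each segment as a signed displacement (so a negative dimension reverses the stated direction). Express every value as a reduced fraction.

Apply edit: d4 := 3
  d6 = d2/2 - d4/5 + d3/2 = 121/15
  d7 = d3 - d6*4 = -304/15
  d8 = d7*3 - d1*3 = -364/5
  d9 = 2 - d8/5 = 414/25
  d10 = d2/5 = 16/15
  d11 = d1 + d6 + d3/5 = 217/15
  d12 = 10 - d4 - 5 = 2
  d13 = d8/3 = -364/15
Walk from origin (0, 0):
  seg 1: left by d12 = 2 → (-2, 0)
  seg 2: right by d8 = -364/5 → (-374/5, 0)
  seg 3: up by d3 = 12 → (-374/5, 12)
  seg 4: left by d10 = 16/15 → (-1138/15, 12)
  seg 5: up by d12 = 2 → (-1138/15, 14)
  seg 6: left by d11 = 217/15 → (-271/3, 14)
  seg 7: right by d7 = -304/15 → (-553/5, 14)

d6 = 121/15
d7 = -304/15
d8 = -364/5
d9 = 414/25
d10 = 16/15
d11 = 217/15
d12 = 2
d13 = -364/15
endpoint = (-553/5, 14)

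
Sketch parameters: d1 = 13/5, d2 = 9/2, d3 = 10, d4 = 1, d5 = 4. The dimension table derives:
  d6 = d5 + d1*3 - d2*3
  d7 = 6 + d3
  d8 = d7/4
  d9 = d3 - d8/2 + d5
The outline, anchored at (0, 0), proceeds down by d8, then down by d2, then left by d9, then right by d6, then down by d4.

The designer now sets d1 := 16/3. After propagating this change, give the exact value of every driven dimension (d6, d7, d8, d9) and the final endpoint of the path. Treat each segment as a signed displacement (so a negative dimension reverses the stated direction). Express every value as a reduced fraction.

d6 = 13/2
d7 = 16
d8 = 4
d9 = 12
endpoint = (-11/2, -19/2)

Apply edit: d1 := 16/3
  d6 = d5 + d1*3 - d2*3 = 13/2
  d7 = 6 + d3 = 16
  d8 = d7/4 = 4
  d9 = d3 - d8/2 + d5 = 12
Walk from origin (0, 0):
  seg 1: down by d8 = 4 → (0, -4)
  seg 2: down by d2 = 9/2 → (0, -17/2)
  seg 3: left by d9 = 12 → (-12, -17/2)
  seg 4: right by d6 = 13/2 → (-11/2, -17/2)
  seg 5: down by d4 = 1 → (-11/2, -19/2)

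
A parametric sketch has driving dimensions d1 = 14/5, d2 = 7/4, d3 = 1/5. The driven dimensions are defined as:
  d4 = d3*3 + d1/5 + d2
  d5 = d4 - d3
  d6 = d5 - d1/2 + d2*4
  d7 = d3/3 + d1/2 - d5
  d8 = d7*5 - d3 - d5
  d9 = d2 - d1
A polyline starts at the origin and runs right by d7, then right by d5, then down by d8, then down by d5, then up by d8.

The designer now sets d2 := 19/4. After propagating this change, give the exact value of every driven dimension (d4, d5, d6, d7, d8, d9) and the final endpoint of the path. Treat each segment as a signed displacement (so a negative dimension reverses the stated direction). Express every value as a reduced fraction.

d4 = 591/100
d5 = 571/100
d6 = 2331/100
d7 = -1273/300
d8 = -4069/150
d9 = 39/20
endpoint = (22/15, -571/100)

Apply edit: d2 := 19/4
  d4 = d3*3 + d1/5 + d2 = 591/100
  d5 = d4 - d3 = 571/100
  d6 = d5 - d1/2 + d2*4 = 2331/100
  d7 = d3/3 + d1/2 - d5 = -1273/300
  d8 = d7*5 - d3 - d5 = -4069/150
  d9 = d2 - d1 = 39/20
Walk from origin (0, 0):
  seg 1: right by d7 = -1273/300 → (-1273/300, 0)
  seg 2: right by d5 = 571/100 → (22/15, 0)
  seg 3: down by d8 = -4069/150 → (22/15, 4069/150)
  seg 4: down by d5 = 571/100 → (22/15, 257/12)
  seg 5: up by d8 = -4069/150 → (22/15, -571/100)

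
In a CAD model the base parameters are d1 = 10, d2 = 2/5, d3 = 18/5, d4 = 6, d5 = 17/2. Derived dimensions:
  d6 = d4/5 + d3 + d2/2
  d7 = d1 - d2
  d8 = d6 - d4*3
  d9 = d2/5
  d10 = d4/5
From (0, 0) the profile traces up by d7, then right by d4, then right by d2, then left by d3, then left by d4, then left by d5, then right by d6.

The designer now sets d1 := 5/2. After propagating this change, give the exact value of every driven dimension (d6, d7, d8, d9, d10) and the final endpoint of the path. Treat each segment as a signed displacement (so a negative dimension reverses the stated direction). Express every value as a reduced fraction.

d6 = 5
d7 = 21/10
d8 = -13
d9 = 2/25
d10 = 6/5
endpoint = (-67/10, 21/10)

Apply edit: d1 := 5/2
  d6 = d4/5 + d3 + d2/2 = 5
  d7 = d1 - d2 = 21/10
  d8 = d6 - d4*3 = -13
  d9 = d2/5 = 2/25
  d10 = d4/5 = 6/5
Walk from origin (0, 0):
  seg 1: up by d7 = 21/10 → (0, 21/10)
  seg 2: right by d4 = 6 → (6, 21/10)
  seg 3: right by d2 = 2/5 → (32/5, 21/10)
  seg 4: left by d3 = 18/5 → (14/5, 21/10)
  seg 5: left by d4 = 6 → (-16/5, 21/10)
  seg 6: left by d5 = 17/2 → (-117/10, 21/10)
  seg 7: right by d6 = 5 → (-67/10, 21/10)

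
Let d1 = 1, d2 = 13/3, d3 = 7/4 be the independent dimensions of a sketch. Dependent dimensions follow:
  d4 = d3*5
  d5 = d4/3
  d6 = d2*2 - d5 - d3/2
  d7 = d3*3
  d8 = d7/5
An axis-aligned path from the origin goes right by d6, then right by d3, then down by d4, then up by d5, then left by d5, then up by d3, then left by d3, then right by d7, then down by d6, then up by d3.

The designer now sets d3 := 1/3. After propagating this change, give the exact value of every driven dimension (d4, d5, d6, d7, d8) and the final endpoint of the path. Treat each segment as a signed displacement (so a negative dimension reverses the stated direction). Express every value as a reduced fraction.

d4 = 5/3
d5 = 5/9
d6 = 143/18
d7 = 1
d8 = 1/5
endpoint = (151/18, -151/18)

Apply edit: d3 := 1/3
  d4 = d3*5 = 5/3
  d5 = d4/3 = 5/9
  d6 = d2*2 - d5 - d3/2 = 143/18
  d7 = d3*3 = 1
  d8 = d7/5 = 1/5
Walk from origin (0, 0):
  seg 1: right by d6 = 143/18 → (143/18, 0)
  seg 2: right by d3 = 1/3 → (149/18, 0)
  seg 3: down by d4 = 5/3 → (149/18, -5/3)
  seg 4: up by d5 = 5/9 → (149/18, -10/9)
  seg 5: left by d5 = 5/9 → (139/18, -10/9)
  seg 6: up by d3 = 1/3 → (139/18, -7/9)
  seg 7: left by d3 = 1/3 → (133/18, -7/9)
  seg 8: right by d7 = 1 → (151/18, -7/9)
  seg 9: down by d6 = 143/18 → (151/18, -157/18)
  seg 10: up by d3 = 1/3 → (151/18, -151/18)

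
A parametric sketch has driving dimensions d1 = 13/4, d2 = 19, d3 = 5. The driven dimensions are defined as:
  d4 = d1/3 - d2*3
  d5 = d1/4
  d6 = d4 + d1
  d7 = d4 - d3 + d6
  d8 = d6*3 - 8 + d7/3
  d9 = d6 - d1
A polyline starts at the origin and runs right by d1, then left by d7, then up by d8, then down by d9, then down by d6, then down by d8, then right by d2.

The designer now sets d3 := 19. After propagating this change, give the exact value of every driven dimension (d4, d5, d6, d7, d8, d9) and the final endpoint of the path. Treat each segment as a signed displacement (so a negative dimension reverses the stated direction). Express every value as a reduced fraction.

Apply edit: d3 := 19
  d4 = d1/3 - d2*3 = -671/12
  d5 = d1/4 = 13/16
  d6 = d4 + d1 = -158/3
  d7 = d4 - d3 + d6 = -1531/12
  d8 = d6*3 - 8 + d7/3 = -7507/36
  d9 = d6 - d1 = -671/12
Walk from origin (0, 0):
  seg 1: right by d1 = 13/4 → (13/4, 0)
  seg 2: left by d7 = -1531/12 → (785/6, 0)
  seg 3: up by d8 = -7507/36 → (785/6, -7507/36)
  seg 4: down by d9 = -671/12 → (785/6, -2747/18)
  seg 5: down by d6 = -158/3 → (785/6, -1799/18)
  seg 6: down by d8 = -7507/36 → (785/6, 1303/12)
  seg 7: right by d2 = 19 → (899/6, 1303/12)

d4 = -671/12
d5 = 13/16
d6 = -158/3
d7 = -1531/12
d8 = -7507/36
d9 = -671/12
endpoint = (899/6, 1303/12)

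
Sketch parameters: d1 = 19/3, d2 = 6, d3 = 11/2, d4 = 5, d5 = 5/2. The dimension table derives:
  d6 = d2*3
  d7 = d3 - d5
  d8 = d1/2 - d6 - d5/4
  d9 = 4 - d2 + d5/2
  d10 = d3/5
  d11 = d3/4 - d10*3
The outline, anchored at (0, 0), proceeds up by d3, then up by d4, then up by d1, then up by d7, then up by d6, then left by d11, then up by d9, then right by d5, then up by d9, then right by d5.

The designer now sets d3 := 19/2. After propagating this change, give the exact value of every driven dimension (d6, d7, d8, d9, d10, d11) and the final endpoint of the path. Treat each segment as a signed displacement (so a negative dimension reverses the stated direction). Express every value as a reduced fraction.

Apply edit: d3 := 19/2
  d6 = d2*3 = 18
  d7 = d3 - d5 = 7
  d8 = d1/2 - d6 - d5/4 = -371/24
  d9 = 4 - d2 + d5/2 = -3/4
  d10 = d3/5 = 19/10
  d11 = d3/4 - d10*3 = -133/40
Walk from origin (0, 0):
  seg 1: up by d3 = 19/2 → (0, 19/2)
  seg 2: up by d4 = 5 → (0, 29/2)
  seg 3: up by d1 = 19/3 → (0, 125/6)
  seg 4: up by d7 = 7 → (0, 167/6)
  seg 5: up by d6 = 18 → (0, 275/6)
  seg 6: left by d11 = -133/40 → (133/40, 275/6)
  seg 7: up by d9 = -3/4 → (133/40, 541/12)
  seg 8: right by d5 = 5/2 → (233/40, 541/12)
  seg 9: up by d9 = -3/4 → (233/40, 133/3)
  seg 10: right by d5 = 5/2 → (333/40, 133/3)

d6 = 18
d7 = 7
d8 = -371/24
d9 = -3/4
d10 = 19/10
d11 = -133/40
endpoint = (333/40, 133/3)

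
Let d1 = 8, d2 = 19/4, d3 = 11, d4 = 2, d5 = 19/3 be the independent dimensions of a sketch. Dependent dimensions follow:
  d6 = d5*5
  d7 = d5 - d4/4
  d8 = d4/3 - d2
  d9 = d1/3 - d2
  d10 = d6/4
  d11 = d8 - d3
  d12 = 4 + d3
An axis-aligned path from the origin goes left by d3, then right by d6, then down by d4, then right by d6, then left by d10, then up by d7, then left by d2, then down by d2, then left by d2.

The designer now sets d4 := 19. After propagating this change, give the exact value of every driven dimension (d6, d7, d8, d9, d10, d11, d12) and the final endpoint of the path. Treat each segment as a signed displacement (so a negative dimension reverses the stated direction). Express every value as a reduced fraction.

Apply edit: d4 := 19
  d6 = d5*5 = 95/3
  d7 = d5 - d4/4 = 19/12
  d8 = d4/3 - d2 = 19/12
  d9 = d1/3 - d2 = -25/12
  d10 = d6/4 = 95/12
  d11 = d8 - d3 = -113/12
  d12 = 4 + d3 = 15
Walk from origin (0, 0):
  seg 1: left by d3 = 11 → (-11, 0)
  seg 2: right by d6 = 95/3 → (62/3, 0)
  seg 3: down by d4 = 19 → (62/3, -19)
  seg 4: right by d6 = 95/3 → (157/3, -19)
  seg 5: left by d10 = 95/12 → (533/12, -19)
  seg 6: up by d7 = 19/12 → (533/12, -209/12)
  seg 7: left by d2 = 19/4 → (119/3, -209/12)
  seg 8: down by d2 = 19/4 → (119/3, -133/6)
  seg 9: left by d2 = 19/4 → (419/12, -133/6)

d6 = 95/3
d7 = 19/12
d8 = 19/12
d9 = -25/12
d10 = 95/12
d11 = -113/12
d12 = 15
endpoint = (419/12, -133/6)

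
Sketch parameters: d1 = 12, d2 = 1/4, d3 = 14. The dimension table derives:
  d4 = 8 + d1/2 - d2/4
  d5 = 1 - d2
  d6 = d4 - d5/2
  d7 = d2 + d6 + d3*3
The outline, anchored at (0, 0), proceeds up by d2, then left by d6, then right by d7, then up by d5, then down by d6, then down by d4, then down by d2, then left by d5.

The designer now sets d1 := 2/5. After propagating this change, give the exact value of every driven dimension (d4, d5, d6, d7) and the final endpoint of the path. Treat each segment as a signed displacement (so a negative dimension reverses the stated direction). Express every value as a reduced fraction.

Apply edit: d1 := 2/5
  d4 = 8 + d1/2 - d2/4 = 651/80
  d5 = 1 - d2 = 3/4
  d6 = d4 - d5/2 = 621/80
  d7 = d2 + d6 + d3*3 = 4001/80
Walk from origin (0, 0):
  seg 1: up by d2 = 1/4 → (0, 1/4)
  seg 2: left by d6 = 621/80 → (-621/80, 1/4)
  seg 3: right by d7 = 4001/80 → (169/4, 1/4)
  seg 4: up by d5 = 3/4 → (169/4, 1)
  seg 5: down by d6 = 621/80 → (169/4, -541/80)
  seg 6: down by d4 = 651/80 → (169/4, -149/10)
  seg 7: down by d2 = 1/4 → (169/4, -303/20)
  seg 8: left by d5 = 3/4 → (83/2, -303/20)

d4 = 651/80
d5 = 3/4
d6 = 621/80
d7 = 4001/80
endpoint = (83/2, -303/20)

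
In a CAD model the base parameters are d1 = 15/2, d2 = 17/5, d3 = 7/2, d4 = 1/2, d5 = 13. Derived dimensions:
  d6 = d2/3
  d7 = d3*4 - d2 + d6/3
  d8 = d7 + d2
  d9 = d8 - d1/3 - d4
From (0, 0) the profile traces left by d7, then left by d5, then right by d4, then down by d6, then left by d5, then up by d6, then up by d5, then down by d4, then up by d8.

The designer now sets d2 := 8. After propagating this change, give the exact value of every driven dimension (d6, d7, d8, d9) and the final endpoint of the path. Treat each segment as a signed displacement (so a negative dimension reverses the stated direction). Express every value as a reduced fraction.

d6 = 8/3
d7 = 62/9
d8 = 134/9
d9 = 107/9
endpoint = (-583/18, 493/18)

Apply edit: d2 := 8
  d6 = d2/3 = 8/3
  d7 = d3*4 - d2 + d6/3 = 62/9
  d8 = d7 + d2 = 134/9
  d9 = d8 - d1/3 - d4 = 107/9
Walk from origin (0, 0):
  seg 1: left by d7 = 62/9 → (-62/9, 0)
  seg 2: left by d5 = 13 → (-179/9, 0)
  seg 3: right by d4 = 1/2 → (-349/18, 0)
  seg 4: down by d6 = 8/3 → (-349/18, -8/3)
  seg 5: left by d5 = 13 → (-583/18, -8/3)
  seg 6: up by d6 = 8/3 → (-583/18, 0)
  seg 7: up by d5 = 13 → (-583/18, 13)
  seg 8: down by d4 = 1/2 → (-583/18, 25/2)
  seg 9: up by d8 = 134/9 → (-583/18, 493/18)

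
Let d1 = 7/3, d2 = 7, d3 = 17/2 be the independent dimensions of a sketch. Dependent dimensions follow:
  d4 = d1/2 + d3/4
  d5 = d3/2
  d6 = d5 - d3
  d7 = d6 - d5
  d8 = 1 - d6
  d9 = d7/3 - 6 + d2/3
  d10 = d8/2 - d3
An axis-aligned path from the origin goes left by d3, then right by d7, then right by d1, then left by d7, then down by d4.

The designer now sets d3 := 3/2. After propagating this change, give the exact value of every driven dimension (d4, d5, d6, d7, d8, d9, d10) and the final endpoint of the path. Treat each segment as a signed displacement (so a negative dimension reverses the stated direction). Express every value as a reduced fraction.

d4 = 37/24
d5 = 3/4
d6 = -3/4
d7 = -3/2
d8 = 7/4
d9 = -25/6
d10 = -5/8
endpoint = (5/6, -37/24)

Apply edit: d3 := 3/2
  d4 = d1/2 + d3/4 = 37/24
  d5 = d3/2 = 3/4
  d6 = d5 - d3 = -3/4
  d7 = d6 - d5 = -3/2
  d8 = 1 - d6 = 7/4
  d9 = d7/3 - 6 + d2/3 = -25/6
  d10 = d8/2 - d3 = -5/8
Walk from origin (0, 0):
  seg 1: left by d3 = 3/2 → (-3/2, 0)
  seg 2: right by d7 = -3/2 → (-3, 0)
  seg 3: right by d1 = 7/3 → (-2/3, 0)
  seg 4: left by d7 = -3/2 → (5/6, 0)
  seg 5: down by d4 = 37/24 → (5/6, -37/24)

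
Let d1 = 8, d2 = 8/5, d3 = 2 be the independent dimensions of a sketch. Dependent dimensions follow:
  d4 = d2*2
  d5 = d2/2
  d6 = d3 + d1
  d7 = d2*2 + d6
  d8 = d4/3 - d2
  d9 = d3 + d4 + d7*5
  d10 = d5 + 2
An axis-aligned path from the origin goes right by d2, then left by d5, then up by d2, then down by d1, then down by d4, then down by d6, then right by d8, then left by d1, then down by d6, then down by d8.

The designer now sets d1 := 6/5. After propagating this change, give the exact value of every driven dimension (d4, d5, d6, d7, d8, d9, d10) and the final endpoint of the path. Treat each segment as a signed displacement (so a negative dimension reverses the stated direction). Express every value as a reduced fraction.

Apply edit: d1 := 6/5
  d4 = d2*2 = 16/5
  d5 = d2/2 = 4/5
  d6 = d3 + d1 = 16/5
  d7 = d2*2 + d6 = 32/5
  d8 = d4/3 - d2 = -8/15
  d9 = d3 + d4 + d7*5 = 186/5
  d10 = d5 + 2 = 14/5
Walk from origin (0, 0):
  seg 1: right by d2 = 8/5 → (8/5, 0)
  seg 2: left by d5 = 4/5 → (4/5, 0)
  seg 3: up by d2 = 8/5 → (4/5, 8/5)
  seg 4: down by d1 = 6/5 → (4/5, 2/5)
  seg 5: down by d4 = 16/5 → (4/5, -14/5)
  seg 6: down by d6 = 16/5 → (4/5, -6)
  seg 7: right by d8 = -8/15 → (4/15, -6)
  seg 8: left by d1 = 6/5 → (-14/15, -6)
  seg 9: down by d6 = 16/5 → (-14/15, -46/5)
  seg 10: down by d8 = -8/15 → (-14/15, -26/3)

d4 = 16/5
d5 = 4/5
d6 = 16/5
d7 = 32/5
d8 = -8/15
d9 = 186/5
d10 = 14/5
endpoint = (-14/15, -26/3)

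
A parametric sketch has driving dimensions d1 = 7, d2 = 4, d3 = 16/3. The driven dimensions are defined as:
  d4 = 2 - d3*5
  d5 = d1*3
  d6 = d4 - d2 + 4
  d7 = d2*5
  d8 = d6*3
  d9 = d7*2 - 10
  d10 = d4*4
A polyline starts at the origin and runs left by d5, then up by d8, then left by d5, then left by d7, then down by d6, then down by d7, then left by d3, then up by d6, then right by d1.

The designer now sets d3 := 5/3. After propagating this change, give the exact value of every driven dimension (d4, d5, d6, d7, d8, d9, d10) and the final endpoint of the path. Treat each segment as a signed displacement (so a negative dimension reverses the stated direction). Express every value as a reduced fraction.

d4 = -19/3
d5 = 21
d6 = -19/3
d7 = 20
d8 = -19
d9 = 30
d10 = -76/3
endpoint = (-170/3, -39)

Apply edit: d3 := 5/3
  d4 = 2 - d3*5 = -19/3
  d5 = d1*3 = 21
  d6 = d4 - d2 + 4 = -19/3
  d7 = d2*5 = 20
  d8 = d6*3 = -19
  d9 = d7*2 - 10 = 30
  d10 = d4*4 = -76/3
Walk from origin (0, 0):
  seg 1: left by d5 = 21 → (-21, 0)
  seg 2: up by d8 = -19 → (-21, -19)
  seg 3: left by d5 = 21 → (-42, -19)
  seg 4: left by d7 = 20 → (-62, -19)
  seg 5: down by d6 = -19/3 → (-62, -38/3)
  seg 6: down by d7 = 20 → (-62, -98/3)
  seg 7: left by d3 = 5/3 → (-191/3, -98/3)
  seg 8: up by d6 = -19/3 → (-191/3, -39)
  seg 9: right by d1 = 7 → (-170/3, -39)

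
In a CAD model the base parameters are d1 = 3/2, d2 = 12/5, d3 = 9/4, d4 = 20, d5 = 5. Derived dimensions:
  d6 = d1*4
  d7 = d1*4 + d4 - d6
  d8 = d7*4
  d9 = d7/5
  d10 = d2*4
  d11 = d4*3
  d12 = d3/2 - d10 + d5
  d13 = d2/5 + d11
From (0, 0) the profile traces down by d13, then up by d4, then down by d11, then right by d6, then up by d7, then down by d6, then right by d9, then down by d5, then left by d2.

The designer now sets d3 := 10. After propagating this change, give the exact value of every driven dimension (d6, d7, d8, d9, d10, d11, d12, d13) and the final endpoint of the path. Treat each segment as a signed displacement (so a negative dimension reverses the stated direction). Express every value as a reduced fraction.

Apply edit: d3 := 10
  d6 = d1*4 = 6
  d7 = d1*4 + d4 - d6 = 20
  d8 = d7*4 = 80
  d9 = d7/5 = 4
  d10 = d2*4 = 48/5
  d11 = d4*3 = 60
  d12 = d3/2 - d10 + d5 = 2/5
  d13 = d2/5 + d11 = 1512/25
Walk from origin (0, 0):
  seg 1: down by d13 = 1512/25 → (0, -1512/25)
  seg 2: up by d4 = 20 → (0, -1012/25)
  seg 3: down by d11 = 60 → (0, -2512/25)
  seg 4: right by d6 = 6 → (6, -2512/25)
  seg 5: up by d7 = 20 → (6, -2012/25)
  seg 6: down by d6 = 6 → (6, -2162/25)
  seg 7: right by d9 = 4 → (10, -2162/25)
  seg 8: down by d5 = 5 → (10, -2287/25)
  seg 9: left by d2 = 12/5 → (38/5, -2287/25)

d6 = 6
d7 = 20
d8 = 80
d9 = 4
d10 = 48/5
d11 = 60
d12 = 2/5
d13 = 1512/25
endpoint = (38/5, -2287/25)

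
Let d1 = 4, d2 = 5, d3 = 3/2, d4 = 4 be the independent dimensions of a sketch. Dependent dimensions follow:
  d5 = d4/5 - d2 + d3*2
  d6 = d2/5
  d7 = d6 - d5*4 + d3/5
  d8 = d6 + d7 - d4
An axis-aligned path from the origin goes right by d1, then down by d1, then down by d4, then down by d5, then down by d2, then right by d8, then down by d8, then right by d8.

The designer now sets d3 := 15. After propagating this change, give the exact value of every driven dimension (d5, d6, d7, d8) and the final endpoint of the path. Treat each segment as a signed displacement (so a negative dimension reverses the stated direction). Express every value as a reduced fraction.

d5 = 129/5
d6 = 1
d7 = -496/5
d8 = -511/5
endpoint = (-1002/5, 317/5)

Apply edit: d3 := 15
  d5 = d4/5 - d2 + d3*2 = 129/5
  d6 = d2/5 = 1
  d7 = d6 - d5*4 + d3/5 = -496/5
  d8 = d6 + d7 - d4 = -511/5
Walk from origin (0, 0):
  seg 1: right by d1 = 4 → (4, 0)
  seg 2: down by d1 = 4 → (4, -4)
  seg 3: down by d4 = 4 → (4, -8)
  seg 4: down by d5 = 129/5 → (4, -169/5)
  seg 5: down by d2 = 5 → (4, -194/5)
  seg 6: right by d8 = -511/5 → (-491/5, -194/5)
  seg 7: down by d8 = -511/5 → (-491/5, 317/5)
  seg 8: right by d8 = -511/5 → (-1002/5, 317/5)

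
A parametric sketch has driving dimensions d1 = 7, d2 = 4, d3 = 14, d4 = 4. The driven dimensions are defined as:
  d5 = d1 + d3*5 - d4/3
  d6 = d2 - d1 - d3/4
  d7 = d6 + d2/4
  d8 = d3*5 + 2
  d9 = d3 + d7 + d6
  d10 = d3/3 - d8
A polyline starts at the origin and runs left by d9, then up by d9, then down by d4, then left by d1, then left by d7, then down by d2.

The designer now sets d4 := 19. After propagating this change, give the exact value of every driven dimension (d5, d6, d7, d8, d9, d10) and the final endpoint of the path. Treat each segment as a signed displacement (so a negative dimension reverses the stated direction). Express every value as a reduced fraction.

d5 = 212/3
d6 = -13/2
d7 = -11/2
d8 = 72
d9 = 2
d10 = -202/3
endpoint = (-7/2, -21)

Apply edit: d4 := 19
  d5 = d1 + d3*5 - d4/3 = 212/3
  d6 = d2 - d1 - d3/4 = -13/2
  d7 = d6 + d2/4 = -11/2
  d8 = d3*5 + 2 = 72
  d9 = d3 + d7 + d6 = 2
  d10 = d3/3 - d8 = -202/3
Walk from origin (0, 0):
  seg 1: left by d9 = 2 → (-2, 0)
  seg 2: up by d9 = 2 → (-2, 2)
  seg 3: down by d4 = 19 → (-2, -17)
  seg 4: left by d1 = 7 → (-9, -17)
  seg 5: left by d7 = -11/2 → (-7/2, -17)
  seg 6: down by d2 = 4 → (-7/2, -21)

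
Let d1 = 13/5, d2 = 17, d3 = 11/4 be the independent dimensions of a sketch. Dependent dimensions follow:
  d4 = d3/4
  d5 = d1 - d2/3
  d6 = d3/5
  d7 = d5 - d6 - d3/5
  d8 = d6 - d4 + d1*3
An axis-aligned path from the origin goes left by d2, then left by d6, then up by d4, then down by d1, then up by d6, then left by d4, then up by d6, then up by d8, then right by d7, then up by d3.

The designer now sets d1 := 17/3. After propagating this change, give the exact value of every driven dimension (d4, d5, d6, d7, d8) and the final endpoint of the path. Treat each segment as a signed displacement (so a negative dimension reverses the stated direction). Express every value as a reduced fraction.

Apply edit: d1 := 17/3
  d4 = d3/4 = 11/16
  d5 = d1 - d2/3 = 0
  d6 = d3/5 = 11/20
  d7 = d5 - d6 - d3/5 = -11/10
  d8 = d6 - d4 + d1*3 = 1349/80
Walk from origin (0, 0):
  seg 1: left by d2 = 17 → (-17, 0)
  seg 2: left by d6 = 11/20 → (-351/20, 0)
  seg 3: up by d4 = 11/16 → (-351/20, 11/16)
  seg 4: down by d1 = 17/3 → (-351/20, -239/48)
  seg 5: up by d6 = 11/20 → (-351/20, -1063/240)
  seg 6: left by d4 = 11/16 → (-1459/80, -1063/240)
  seg 7: up by d6 = 11/20 → (-1459/80, -931/240)
  seg 8: up by d8 = 1349/80 → (-1459/80, 779/60)
  seg 9: right by d7 = -11/10 → (-1547/80, 779/60)
  seg 10: up by d3 = 11/4 → (-1547/80, 236/15)

d4 = 11/16
d5 = 0
d6 = 11/20
d7 = -11/10
d8 = 1349/80
endpoint = (-1547/80, 236/15)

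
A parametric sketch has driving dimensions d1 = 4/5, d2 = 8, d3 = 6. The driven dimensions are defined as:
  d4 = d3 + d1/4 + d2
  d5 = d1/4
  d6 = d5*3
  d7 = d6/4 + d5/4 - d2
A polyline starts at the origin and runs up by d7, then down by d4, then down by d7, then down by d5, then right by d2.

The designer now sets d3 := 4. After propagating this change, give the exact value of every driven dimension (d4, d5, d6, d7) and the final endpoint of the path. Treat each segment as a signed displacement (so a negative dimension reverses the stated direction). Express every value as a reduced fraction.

d4 = 61/5
d5 = 1/5
d6 = 3/5
d7 = -39/5
endpoint = (8, -62/5)

Apply edit: d3 := 4
  d4 = d3 + d1/4 + d2 = 61/5
  d5 = d1/4 = 1/5
  d6 = d5*3 = 3/5
  d7 = d6/4 + d5/4 - d2 = -39/5
Walk from origin (0, 0):
  seg 1: up by d7 = -39/5 → (0, -39/5)
  seg 2: down by d4 = 61/5 → (0, -20)
  seg 3: down by d7 = -39/5 → (0, -61/5)
  seg 4: down by d5 = 1/5 → (0, -62/5)
  seg 5: right by d2 = 8 → (8, -62/5)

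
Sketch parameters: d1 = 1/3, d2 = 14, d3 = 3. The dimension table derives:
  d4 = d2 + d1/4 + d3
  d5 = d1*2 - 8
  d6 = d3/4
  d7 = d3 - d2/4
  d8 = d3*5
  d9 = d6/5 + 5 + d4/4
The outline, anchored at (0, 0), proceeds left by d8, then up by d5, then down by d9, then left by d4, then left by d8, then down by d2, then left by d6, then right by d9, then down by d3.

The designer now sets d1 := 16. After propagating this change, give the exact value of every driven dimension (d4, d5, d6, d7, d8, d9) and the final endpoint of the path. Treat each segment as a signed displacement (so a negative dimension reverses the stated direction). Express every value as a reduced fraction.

Apply edit: d1 := 16
  d4 = d2 + d1/4 + d3 = 21
  d5 = d1*2 - 8 = 24
  d6 = d3/4 = 3/4
  d7 = d3 - d2/4 = -1/2
  d8 = d3*5 = 15
  d9 = d6/5 + 5 + d4/4 = 52/5
Walk from origin (0, 0):
  seg 1: left by d8 = 15 → (-15, 0)
  seg 2: up by d5 = 24 → (-15, 24)
  seg 3: down by d9 = 52/5 → (-15, 68/5)
  seg 4: left by d4 = 21 → (-36, 68/5)
  seg 5: left by d8 = 15 → (-51, 68/5)
  seg 6: down by d2 = 14 → (-51, -2/5)
  seg 7: left by d6 = 3/4 → (-207/4, -2/5)
  seg 8: right by d9 = 52/5 → (-827/20, -2/5)
  seg 9: down by d3 = 3 → (-827/20, -17/5)

d4 = 21
d5 = 24
d6 = 3/4
d7 = -1/2
d8 = 15
d9 = 52/5
endpoint = (-827/20, -17/5)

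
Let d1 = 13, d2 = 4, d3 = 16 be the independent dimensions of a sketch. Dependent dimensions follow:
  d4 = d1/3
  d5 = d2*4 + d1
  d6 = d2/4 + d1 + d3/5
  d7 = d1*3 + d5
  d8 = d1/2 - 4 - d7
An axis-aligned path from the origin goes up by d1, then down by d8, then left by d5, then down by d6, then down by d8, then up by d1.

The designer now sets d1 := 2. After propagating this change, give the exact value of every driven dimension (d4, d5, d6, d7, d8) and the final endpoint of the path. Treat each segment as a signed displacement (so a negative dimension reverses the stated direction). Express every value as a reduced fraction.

Apply edit: d1 := 2
  d4 = d1/3 = 2/3
  d5 = d2*4 + d1 = 18
  d6 = d2/4 + d1 + d3/5 = 31/5
  d7 = d1*3 + d5 = 24
  d8 = d1/2 - 4 - d7 = -27
Walk from origin (0, 0):
  seg 1: up by d1 = 2 → (0, 2)
  seg 2: down by d8 = -27 → (0, 29)
  seg 3: left by d5 = 18 → (-18, 29)
  seg 4: down by d6 = 31/5 → (-18, 114/5)
  seg 5: down by d8 = -27 → (-18, 249/5)
  seg 6: up by d1 = 2 → (-18, 259/5)

d4 = 2/3
d5 = 18
d6 = 31/5
d7 = 24
d8 = -27
endpoint = (-18, 259/5)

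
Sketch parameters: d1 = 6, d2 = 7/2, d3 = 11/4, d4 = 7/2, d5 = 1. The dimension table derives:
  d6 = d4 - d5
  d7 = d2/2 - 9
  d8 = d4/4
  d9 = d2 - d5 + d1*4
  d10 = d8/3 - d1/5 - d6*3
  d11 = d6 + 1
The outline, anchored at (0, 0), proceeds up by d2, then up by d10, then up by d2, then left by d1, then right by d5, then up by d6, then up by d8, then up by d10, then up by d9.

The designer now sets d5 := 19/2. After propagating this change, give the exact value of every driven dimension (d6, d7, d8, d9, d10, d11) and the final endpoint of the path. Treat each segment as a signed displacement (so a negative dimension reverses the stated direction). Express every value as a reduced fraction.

d6 = -6
d7 = -29/4
d8 = 7/8
d9 = 18
d10 = 2051/120
d11 = -5
endpoint = (7/2, 6487/120)

Apply edit: d5 := 19/2
  d6 = d4 - d5 = -6
  d7 = d2/2 - 9 = -29/4
  d8 = d4/4 = 7/8
  d9 = d2 - d5 + d1*4 = 18
  d10 = d8/3 - d1/5 - d6*3 = 2051/120
  d11 = d6 + 1 = -5
Walk from origin (0, 0):
  seg 1: up by d2 = 7/2 → (0, 7/2)
  seg 2: up by d10 = 2051/120 → (0, 2471/120)
  seg 3: up by d2 = 7/2 → (0, 2891/120)
  seg 4: left by d1 = 6 → (-6, 2891/120)
  seg 5: right by d5 = 19/2 → (7/2, 2891/120)
  seg 6: up by d6 = -6 → (7/2, 2171/120)
  seg 7: up by d8 = 7/8 → (7/2, 569/30)
  seg 8: up by d10 = 2051/120 → (7/2, 4327/120)
  seg 9: up by d9 = 18 → (7/2, 6487/120)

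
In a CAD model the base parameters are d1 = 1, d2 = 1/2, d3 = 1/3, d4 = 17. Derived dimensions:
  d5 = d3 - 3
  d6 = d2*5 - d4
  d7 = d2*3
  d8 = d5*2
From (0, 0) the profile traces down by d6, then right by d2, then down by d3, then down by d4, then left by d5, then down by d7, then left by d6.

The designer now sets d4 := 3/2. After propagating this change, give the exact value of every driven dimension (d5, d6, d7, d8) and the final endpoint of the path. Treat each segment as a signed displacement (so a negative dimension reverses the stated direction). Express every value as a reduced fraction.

d5 = -8/3
d6 = 1
d7 = 3/2
d8 = -16/3
endpoint = (13/6, -13/3)

Apply edit: d4 := 3/2
  d5 = d3 - 3 = -8/3
  d6 = d2*5 - d4 = 1
  d7 = d2*3 = 3/2
  d8 = d5*2 = -16/3
Walk from origin (0, 0):
  seg 1: down by d6 = 1 → (0, -1)
  seg 2: right by d2 = 1/2 → (1/2, -1)
  seg 3: down by d3 = 1/3 → (1/2, -4/3)
  seg 4: down by d4 = 3/2 → (1/2, -17/6)
  seg 5: left by d5 = -8/3 → (19/6, -17/6)
  seg 6: down by d7 = 3/2 → (19/6, -13/3)
  seg 7: left by d6 = 1 → (13/6, -13/3)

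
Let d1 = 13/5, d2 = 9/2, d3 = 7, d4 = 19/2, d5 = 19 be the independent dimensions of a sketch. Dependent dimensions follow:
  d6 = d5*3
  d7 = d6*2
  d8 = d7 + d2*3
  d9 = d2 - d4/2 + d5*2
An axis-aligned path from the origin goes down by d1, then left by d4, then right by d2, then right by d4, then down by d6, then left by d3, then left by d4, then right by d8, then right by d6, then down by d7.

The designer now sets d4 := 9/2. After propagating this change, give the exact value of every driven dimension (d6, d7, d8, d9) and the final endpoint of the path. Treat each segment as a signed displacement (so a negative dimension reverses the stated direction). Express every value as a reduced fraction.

Apply edit: d4 := 9/2
  d6 = d5*3 = 57
  d7 = d6*2 = 114
  d8 = d7 + d2*3 = 255/2
  d9 = d2 - d4/2 + d5*2 = 161/4
Walk from origin (0, 0):
  seg 1: down by d1 = 13/5 → (0, -13/5)
  seg 2: left by d4 = 9/2 → (-9/2, -13/5)
  seg 3: right by d2 = 9/2 → (0, -13/5)
  seg 4: right by d4 = 9/2 → (9/2, -13/5)
  seg 5: down by d6 = 57 → (9/2, -298/5)
  seg 6: left by d3 = 7 → (-5/2, -298/5)
  seg 7: left by d4 = 9/2 → (-7, -298/5)
  seg 8: right by d8 = 255/2 → (241/2, -298/5)
  seg 9: right by d6 = 57 → (355/2, -298/5)
  seg 10: down by d7 = 114 → (355/2, -868/5)

d6 = 57
d7 = 114
d8 = 255/2
d9 = 161/4
endpoint = (355/2, -868/5)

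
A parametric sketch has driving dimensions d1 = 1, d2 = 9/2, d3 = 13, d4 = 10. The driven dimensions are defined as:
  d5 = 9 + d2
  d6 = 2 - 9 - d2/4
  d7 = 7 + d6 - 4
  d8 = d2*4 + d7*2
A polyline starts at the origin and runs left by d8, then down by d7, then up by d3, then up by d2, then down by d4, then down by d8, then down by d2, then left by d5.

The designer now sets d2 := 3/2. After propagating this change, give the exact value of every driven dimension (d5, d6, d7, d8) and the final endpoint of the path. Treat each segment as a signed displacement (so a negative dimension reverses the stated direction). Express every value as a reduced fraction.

Apply edit: d2 := 3/2
  d5 = 9 + d2 = 21/2
  d6 = 2 - 9 - d2/4 = -59/8
  d7 = 7 + d6 - 4 = -35/8
  d8 = d2*4 + d7*2 = -11/4
Walk from origin (0, 0):
  seg 1: left by d8 = -11/4 → (11/4, 0)
  seg 2: down by d7 = -35/8 → (11/4, 35/8)
  seg 3: up by d3 = 13 → (11/4, 139/8)
  seg 4: up by d2 = 3/2 → (11/4, 151/8)
  seg 5: down by d4 = 10 → (11/4, 71/8)
  seg 6: down by d8 = -11/4 → (11/4, 93/8)
  seg 7: down by d2 = 3/2 → (11/4, 81/8)
  seg 8: left by d5 = 21/2 → (-31/4, 81/8)

d5 = 21/2
d6 = -59/8
d7 = -35/8
d8 = -11/4
endpoint = (-31/4, 81/8)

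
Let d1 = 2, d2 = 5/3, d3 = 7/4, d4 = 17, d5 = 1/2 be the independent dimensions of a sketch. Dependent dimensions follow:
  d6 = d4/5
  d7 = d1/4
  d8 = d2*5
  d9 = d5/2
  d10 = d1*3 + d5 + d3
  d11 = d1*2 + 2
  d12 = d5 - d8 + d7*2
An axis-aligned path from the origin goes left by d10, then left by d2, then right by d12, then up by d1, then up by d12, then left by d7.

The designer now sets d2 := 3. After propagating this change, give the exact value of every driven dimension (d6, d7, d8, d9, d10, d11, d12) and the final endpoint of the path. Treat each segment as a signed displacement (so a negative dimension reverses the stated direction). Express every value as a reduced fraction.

Apply edit: d2 := 3
  d6 = d4/5 = 17/5
  d7 = d1/4 = 1/2
  d8 = d2*5 = 15
  d9 = d5/2 = 1/4
  d10 = d1*3 + d5 + d3 = 33/4
  d11 = d1*2 + 2 = 6
  d12 = d5 - d8 + d7*2 = -27/2
Walk from origin (0, 0):
  seg 1: left by d10 = 33/4 → (-33/4, 0)
  seg 2: left by d2 = 3 → (-45/4, 0)
  seg 3: right by d12 = -27/2 → (-99/4, 0)
  seg 4: up by d1 = 2 → (-99/4, 2)
  seg 5: up by d12 = -27/2 → (-99/4, -23/2)
  seg 6: left by d7 = 1/2 → (-101/4, -23/2)

d6 = 17/5
d7 = 1/2
d8 = 15
d9 = 1/4
d10 = 33/4
d11 = 6
d12 = -27/2
endpoint = (-101/4, -23/2)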